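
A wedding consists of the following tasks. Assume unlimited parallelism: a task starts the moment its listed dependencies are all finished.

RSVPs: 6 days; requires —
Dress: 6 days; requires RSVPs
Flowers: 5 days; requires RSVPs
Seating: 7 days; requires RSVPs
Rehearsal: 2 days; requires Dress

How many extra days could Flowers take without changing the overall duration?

RSVPs→Dress→Rehearsal = 6+6+2 = 14 sets the makespan at 14 days.
Flowers finishes as early as 11 and must finish by 14.
So Flowers can slip 14 − 11 = 3 days.

3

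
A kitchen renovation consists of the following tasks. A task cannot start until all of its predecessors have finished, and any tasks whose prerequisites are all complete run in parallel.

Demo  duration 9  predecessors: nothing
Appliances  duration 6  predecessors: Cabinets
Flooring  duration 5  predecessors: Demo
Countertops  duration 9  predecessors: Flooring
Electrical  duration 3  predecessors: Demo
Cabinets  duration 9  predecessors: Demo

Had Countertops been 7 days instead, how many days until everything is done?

24

Baseline: Demo→Cabinets→Appliances = 9+9+6 = 24 → 24 days.
Countertops has 1 day of float (longest path through it is 23).
That remains the longest chain; total 24 days.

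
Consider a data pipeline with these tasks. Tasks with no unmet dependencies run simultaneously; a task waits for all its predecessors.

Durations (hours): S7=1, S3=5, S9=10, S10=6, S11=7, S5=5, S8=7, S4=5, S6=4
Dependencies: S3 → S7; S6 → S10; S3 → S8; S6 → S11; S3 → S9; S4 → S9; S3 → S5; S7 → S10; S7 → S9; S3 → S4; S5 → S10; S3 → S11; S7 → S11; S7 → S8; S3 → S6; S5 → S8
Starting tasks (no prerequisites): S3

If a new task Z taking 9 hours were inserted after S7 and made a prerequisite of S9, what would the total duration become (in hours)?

Originally the project takes 20 hours.
With Z inserted, S9 now waits for max(S4, S7, S3, Z).
New critical path: S3→S7→Z→S9 = 5+1+9+10 = 25 ⇒ 25 hours.

25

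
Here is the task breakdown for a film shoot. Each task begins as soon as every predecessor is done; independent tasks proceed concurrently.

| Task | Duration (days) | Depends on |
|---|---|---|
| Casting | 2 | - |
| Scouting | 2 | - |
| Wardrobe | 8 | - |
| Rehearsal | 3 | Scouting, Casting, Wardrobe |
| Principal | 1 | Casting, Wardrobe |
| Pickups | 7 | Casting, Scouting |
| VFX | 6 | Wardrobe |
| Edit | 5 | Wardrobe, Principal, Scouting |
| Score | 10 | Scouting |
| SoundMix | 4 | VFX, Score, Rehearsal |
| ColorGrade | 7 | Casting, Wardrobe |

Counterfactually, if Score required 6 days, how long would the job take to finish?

The binding path is Wardrobe→VFX→SoundMix = 8+6+4 = 18; finish at 18 days.
Score has 2 days of float (longest path through it is 16).
That remains the longest chain; total 18 days.

18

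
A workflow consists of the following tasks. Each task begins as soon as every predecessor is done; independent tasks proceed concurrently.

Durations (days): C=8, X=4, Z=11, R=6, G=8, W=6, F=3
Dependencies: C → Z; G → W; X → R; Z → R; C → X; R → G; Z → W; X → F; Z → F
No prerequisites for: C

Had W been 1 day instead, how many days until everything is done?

Critical path before the change: C→Z→R→G→W = 8+11+6+8+6 = 39 giving 39 days.
W lies on that path, so at 1 day the path becomes 34 days.
No other chain overtakes it, so the finish is 34 days.

34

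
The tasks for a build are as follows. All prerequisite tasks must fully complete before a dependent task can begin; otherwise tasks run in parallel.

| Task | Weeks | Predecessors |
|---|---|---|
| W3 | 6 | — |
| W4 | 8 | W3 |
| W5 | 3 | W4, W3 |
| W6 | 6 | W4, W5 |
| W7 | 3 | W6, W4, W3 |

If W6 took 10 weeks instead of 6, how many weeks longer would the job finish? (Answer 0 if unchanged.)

4

The binding path is W3→W4→W5→W6→W7 = 6+8+3+6+3 = 26; finish at 26 weeks.
Since W6 is critical, the +4 change carries straight to that chain (now 30 weeks).
The critical path is still W3→W4→W5→W6→W7; finish is now 30 weeks.
Change in finish: 30 − 26 = +4 weeks.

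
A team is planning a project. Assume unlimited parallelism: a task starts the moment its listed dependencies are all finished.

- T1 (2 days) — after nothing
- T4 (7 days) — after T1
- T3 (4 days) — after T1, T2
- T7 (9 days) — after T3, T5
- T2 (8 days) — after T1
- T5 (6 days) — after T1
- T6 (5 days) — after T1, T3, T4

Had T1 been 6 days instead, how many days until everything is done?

27

As given, the longest chain is T1→T2→T3→T7 = 2+8+4+9 = 23, so the finish is 23 days.
Since T1 is critical, the +4 change carries straight to that chain (now 27 days).
The critical path is still T1→T2→T3→T7; finish is now 27 days.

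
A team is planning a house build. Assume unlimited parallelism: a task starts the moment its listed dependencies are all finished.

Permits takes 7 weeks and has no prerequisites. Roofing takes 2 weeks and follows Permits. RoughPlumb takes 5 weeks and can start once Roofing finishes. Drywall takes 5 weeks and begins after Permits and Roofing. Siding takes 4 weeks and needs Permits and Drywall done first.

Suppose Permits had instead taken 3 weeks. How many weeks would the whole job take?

Actual critical path: Permits→Roofing→Drywall→Siding = 7+2+5+4 = 18 ⇒ 18 weeks.
Permits is on the critical path; changing it to 3 makes that path 14 weeks.
That remains the longest chain; total 14 weeks.

14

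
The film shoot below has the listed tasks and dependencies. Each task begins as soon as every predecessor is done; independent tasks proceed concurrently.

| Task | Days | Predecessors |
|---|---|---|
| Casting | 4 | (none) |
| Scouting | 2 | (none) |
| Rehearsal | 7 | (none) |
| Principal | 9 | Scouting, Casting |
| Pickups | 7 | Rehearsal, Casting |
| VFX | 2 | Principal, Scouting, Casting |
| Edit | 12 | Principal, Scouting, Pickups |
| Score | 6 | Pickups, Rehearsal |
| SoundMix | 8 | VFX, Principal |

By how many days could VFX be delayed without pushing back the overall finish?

3

The longest chain is Rehearsal→Pickups→Edit = 7+7+12 = 26; overall finish 26 days.
The longest chain containing VFX totals 23 days.
Slack of VFX = 16 − 13 = 3 days.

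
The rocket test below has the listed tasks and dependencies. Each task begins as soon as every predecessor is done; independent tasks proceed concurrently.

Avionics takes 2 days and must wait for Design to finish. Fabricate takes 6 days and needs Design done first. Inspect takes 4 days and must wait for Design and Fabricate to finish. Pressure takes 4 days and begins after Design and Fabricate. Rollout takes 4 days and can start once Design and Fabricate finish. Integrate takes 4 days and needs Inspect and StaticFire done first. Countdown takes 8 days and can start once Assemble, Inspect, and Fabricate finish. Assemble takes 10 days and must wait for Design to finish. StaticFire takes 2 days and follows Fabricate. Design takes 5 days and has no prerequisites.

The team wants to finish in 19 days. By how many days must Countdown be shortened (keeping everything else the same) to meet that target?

Current finish: 23 days; target: 19.
Countdown is on every critical path, so each day cut from Countdown cuts the finish by one (this holds down to a finish of 19).
Need 23 − 19 = 4 days off Countdown → Countdown becomes 4 days, finish becomes 19.

4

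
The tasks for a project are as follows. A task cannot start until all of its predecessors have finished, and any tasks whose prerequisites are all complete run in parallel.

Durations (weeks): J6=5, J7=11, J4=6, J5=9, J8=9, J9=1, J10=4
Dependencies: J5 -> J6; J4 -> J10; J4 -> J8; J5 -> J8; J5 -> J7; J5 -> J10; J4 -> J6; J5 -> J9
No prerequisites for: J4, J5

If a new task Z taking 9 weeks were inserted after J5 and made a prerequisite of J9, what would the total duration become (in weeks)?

Originally the plan takes 20 weeks.
With Z inserted, J9 now waits for max(J5, Z).
New critical path: J5→J7 = 9+11 = 20 ⇒ 20 weeks.

20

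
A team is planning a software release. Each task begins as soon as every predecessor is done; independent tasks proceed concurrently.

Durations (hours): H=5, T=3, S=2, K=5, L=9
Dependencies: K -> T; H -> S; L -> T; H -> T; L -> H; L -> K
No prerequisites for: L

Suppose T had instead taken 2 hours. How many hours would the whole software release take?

16

As given, the longest chain is L→H→T = 9+5+3 = 17, so the finish is 17 hours.
T lies on that path, so at 2 hours the path becomes 16 hours.
No other chain overtakes it, so the finish is 16 hours.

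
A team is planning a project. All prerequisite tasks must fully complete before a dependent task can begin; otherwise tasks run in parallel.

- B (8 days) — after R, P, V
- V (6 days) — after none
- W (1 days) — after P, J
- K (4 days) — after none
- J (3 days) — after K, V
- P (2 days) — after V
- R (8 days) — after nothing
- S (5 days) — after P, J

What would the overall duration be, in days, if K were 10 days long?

18

Critical path before the change: V→P→B = 6+2+8 = 16 giving 16 days.
The longest path through K is only 12 days, so K has float 4.
New critical path: K→J→S = 10+3+5 = 18 ⇒ 18 days.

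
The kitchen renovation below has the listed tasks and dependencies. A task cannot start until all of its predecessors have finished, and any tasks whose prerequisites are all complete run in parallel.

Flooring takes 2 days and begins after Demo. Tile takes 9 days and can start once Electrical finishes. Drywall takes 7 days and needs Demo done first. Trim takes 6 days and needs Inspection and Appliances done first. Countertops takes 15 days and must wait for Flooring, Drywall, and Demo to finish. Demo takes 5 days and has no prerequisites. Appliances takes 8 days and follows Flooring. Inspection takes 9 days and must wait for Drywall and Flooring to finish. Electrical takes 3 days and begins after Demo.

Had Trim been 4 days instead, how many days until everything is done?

27

The binding path is Demo→Drywall→Inspection→Trim = 5+7+9+6 = 27; finish at 27 days.
Trim is on the critical path; changing it to 4 makes that path 25 days.
New critical path: Demo→Drywall→Countertops = 5+7+15 = 27 ⇒ 27 days.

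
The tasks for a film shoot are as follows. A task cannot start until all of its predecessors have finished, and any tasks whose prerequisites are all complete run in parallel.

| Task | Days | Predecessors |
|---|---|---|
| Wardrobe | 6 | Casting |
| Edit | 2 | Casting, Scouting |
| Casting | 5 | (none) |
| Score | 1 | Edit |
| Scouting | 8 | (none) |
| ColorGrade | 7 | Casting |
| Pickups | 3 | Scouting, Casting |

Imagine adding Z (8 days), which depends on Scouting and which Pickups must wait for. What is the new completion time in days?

19

Originally the plan takes 12 days.
With Z inserted, Pickups now waits for max(Scouting, Casting, Z).
New critical path: Scouting→Z→Pickups = 8+8+3 = 19 ⇒ 19 days.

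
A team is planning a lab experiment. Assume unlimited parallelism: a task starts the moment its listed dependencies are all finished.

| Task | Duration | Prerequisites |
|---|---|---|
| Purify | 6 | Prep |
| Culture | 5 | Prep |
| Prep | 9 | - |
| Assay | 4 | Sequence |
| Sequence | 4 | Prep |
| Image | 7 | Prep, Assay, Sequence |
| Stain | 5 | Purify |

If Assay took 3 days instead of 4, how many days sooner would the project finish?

1

Critical path before the change: Prep→Sequence→Assay→Image = 9+4+4+7 = 24 giving 24 days.
Assay is on the critical path; changing it to 3 makes that path 23 days.
No other chain overtakes it, so the finish is 23 days.
Change in finish: 23 − 24 = -1 days.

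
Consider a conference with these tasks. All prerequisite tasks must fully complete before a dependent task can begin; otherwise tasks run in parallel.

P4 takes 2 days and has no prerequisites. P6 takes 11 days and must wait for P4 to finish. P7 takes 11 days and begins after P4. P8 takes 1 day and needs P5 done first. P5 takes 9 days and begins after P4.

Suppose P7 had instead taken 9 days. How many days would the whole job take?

As given, the longest chain is P4→P7 = 2+11 = 13, so the finish is 13 days.
P7 lies on that path, so at 9 days the path becomes 11 days.
The binding chain switches to P4→P6 = 2+11 = 13; finish 13 days.

13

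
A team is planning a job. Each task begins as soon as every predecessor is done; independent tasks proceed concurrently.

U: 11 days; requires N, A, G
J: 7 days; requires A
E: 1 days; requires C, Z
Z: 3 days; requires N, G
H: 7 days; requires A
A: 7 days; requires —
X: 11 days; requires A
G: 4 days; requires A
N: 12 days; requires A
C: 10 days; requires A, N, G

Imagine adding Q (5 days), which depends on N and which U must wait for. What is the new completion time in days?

Originally the job takes 30 days.
With Q inserted, U now waits for max(N, A, G, Q).
New critical path: A→N→Q→U = 7+12+5+11 = 35 ⇒ 35 days.

35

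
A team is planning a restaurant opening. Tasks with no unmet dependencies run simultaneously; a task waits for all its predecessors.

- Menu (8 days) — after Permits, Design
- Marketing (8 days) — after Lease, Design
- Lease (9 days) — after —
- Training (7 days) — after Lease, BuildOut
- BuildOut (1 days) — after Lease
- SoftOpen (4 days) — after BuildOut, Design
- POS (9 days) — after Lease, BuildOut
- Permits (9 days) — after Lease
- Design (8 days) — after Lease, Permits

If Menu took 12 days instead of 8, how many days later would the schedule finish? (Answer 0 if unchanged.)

Critical path before the change: Lease→Permits→Design→Menu = 9+9+8+8 = 34 giving 34 days.
Since Menu is critical, the +4 change carries straight to that chain (now 38 days).
The critical path is still Lease→Permits→Design→Menu; finish is now 38 days.
Change in finish: 38 − 34 = +4 days.

4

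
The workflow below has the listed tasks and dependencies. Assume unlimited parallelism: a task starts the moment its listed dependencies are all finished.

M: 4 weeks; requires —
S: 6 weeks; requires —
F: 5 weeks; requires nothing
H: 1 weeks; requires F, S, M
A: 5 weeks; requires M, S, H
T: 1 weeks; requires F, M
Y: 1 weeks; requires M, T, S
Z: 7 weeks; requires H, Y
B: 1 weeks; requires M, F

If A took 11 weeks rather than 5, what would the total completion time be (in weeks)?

As given, the longest chain is S→H→Z = 6+1+7 = 14, so the finish is 14 weeks.
A has 2 weeks of float (longest path through it is 12).
The binding chain switches to S→H→A = 6+1+11 = 18; finish 18 weeks.

18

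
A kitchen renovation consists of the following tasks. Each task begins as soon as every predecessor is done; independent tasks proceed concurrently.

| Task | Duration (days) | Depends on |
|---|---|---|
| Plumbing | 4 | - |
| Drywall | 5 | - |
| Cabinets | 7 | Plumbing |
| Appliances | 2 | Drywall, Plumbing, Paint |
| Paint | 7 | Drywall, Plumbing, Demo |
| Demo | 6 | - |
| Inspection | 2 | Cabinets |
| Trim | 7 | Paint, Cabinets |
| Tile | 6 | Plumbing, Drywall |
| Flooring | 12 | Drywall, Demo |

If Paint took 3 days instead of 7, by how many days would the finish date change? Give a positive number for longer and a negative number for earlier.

-2

Actual critical path: Demo→Paint→Trim = 6+7+7 = 20 ⇒ 20 days.
Since Paint is critical, the -4 change carries straight to that chain (now 16 days).
Now Demo→Flooring = 6+12 = 18 is longest, so the finish becomes 18 days.
Change in finish: 18 − 20 = -2 days.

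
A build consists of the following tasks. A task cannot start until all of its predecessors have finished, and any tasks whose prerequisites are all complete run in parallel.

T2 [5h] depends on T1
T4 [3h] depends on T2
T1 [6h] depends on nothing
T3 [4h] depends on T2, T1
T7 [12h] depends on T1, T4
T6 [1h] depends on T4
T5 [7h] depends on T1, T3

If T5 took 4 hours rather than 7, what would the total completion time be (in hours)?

26

The binding path is T1→T2→T4→T7 = 6+5+3+12 = 26; finish at 26 hours.
The longest path through T5 is only 22 hours, so T5 has float 4.
No other chain overtakes it, so the finish is 26 hours.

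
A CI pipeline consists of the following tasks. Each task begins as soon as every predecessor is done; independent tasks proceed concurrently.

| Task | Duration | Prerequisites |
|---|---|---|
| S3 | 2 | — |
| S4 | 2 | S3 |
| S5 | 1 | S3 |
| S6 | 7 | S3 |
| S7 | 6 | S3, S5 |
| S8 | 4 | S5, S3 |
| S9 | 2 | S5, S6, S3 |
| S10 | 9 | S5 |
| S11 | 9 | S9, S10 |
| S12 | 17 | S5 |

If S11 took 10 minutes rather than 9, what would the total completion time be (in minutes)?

Critical path before the change: S3→S5→S10→S11 = 2+1+9+9 = 21 giving 21 minutes.
S11 lies on that path, so at 10 minutes the path becomes 22 minutes.
No other chain overtakes it, so the finish is 22 minutes.

22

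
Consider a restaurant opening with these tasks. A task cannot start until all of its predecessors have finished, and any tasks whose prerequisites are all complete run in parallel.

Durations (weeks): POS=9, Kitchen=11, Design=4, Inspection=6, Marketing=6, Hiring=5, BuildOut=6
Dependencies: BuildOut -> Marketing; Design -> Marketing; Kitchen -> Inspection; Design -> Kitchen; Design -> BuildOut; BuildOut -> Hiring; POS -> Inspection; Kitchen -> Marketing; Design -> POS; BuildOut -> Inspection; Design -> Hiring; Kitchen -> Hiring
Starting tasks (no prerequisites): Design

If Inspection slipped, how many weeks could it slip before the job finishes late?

0

Design→Kitchen→Marketing = 4+11+6 = 21 sets the makespan at 21 weeks.
Inspection finishes as early as 21 and must finish by 21.
Float = 21 − 21 = 0.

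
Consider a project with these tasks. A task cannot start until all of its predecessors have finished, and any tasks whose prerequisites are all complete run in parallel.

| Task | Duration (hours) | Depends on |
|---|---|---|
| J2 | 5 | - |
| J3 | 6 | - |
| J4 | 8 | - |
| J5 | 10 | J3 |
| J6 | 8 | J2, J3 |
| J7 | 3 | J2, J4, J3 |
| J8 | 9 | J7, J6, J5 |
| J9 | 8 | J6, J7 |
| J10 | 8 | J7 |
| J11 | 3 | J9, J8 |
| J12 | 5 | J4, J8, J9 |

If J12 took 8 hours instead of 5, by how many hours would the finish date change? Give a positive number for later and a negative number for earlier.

Critical path before the change: J3→J5→J8→J12 = 6+10+9+5 = 30 giving 30 hours.
Since J12 is critical, the +3 change carries straight to that chain (now 33 hours).
The critical path is still J3→J5→J8→J12; finish is now 33 hours.
Change in finish: 33 − 30 = +3 hours.

3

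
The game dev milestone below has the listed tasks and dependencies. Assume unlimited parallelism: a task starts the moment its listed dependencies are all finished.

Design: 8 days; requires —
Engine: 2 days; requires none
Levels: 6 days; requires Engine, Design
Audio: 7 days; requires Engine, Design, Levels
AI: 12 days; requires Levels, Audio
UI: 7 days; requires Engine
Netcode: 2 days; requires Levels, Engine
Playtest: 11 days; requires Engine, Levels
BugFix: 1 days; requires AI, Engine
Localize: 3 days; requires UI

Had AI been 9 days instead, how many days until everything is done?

31

Actual critical path: Design→Levels→Audio→AI→BugFix = 8+6+7+12+1 = 34 ⇒ 34 days.
AI lies on that path, so at 9 days the path becomes 31 days.
The critical path is still Design→Levels→Audio→AI→BugFix; finish is now 31 days.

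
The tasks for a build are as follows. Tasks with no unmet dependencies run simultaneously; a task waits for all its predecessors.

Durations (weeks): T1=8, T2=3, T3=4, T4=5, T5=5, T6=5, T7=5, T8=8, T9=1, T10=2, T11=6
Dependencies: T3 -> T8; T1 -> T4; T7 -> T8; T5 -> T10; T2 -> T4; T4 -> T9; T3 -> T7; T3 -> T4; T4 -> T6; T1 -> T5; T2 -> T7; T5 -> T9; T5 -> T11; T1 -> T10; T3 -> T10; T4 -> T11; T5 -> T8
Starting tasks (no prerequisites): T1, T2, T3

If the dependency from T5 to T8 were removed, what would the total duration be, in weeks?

Original critical path: T1→T5→T8 = 8+5+8 = 21 ⇒ 21 weeks.
Without T5→T8, T8's earliest start moves from 13 to 9.
The longest chain is now T1→T4→T11 = 8+5+6 = 19, so the project takes 19 weeks.

19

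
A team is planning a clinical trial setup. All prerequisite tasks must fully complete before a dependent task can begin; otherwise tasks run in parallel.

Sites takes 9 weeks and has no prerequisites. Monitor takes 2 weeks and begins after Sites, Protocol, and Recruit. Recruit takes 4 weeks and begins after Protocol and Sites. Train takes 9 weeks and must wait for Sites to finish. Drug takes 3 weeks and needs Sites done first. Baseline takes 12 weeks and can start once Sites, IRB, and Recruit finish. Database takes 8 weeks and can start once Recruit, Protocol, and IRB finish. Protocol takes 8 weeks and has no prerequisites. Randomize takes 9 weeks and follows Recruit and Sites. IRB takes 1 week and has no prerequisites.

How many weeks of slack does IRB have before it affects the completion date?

The longest chain is Sites→Recruit→Baseline = 9+4+12 = 25; overall finish 25 weeks.
Longest path through IRB: 13 weeks (earliest finish 1, latest finish 13).
Slack of IRB = 12 − 0 = 12 weeks.

12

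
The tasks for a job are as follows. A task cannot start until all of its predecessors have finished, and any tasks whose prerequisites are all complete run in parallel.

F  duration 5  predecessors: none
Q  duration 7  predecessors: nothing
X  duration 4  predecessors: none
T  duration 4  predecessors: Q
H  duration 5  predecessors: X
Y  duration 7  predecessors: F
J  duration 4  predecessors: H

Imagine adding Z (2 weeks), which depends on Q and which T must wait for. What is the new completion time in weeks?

13

Originally the job takes 13 weeks.
With Z inserted, T now waits for max(Q, Z).
New critical path: Q→Z→T = 7+2+4 = 13 ⇒ 13 weeks.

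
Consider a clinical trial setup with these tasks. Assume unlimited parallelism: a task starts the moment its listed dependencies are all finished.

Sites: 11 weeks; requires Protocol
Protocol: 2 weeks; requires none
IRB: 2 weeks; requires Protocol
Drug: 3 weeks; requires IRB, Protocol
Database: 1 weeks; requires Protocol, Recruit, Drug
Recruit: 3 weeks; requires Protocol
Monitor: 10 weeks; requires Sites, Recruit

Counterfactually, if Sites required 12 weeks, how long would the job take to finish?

24

Baseline: Protocol→Sites→Monitor = 2+11+10 = 23 → 23 weeks.
Sites is on the critical path; changing it to 12 makes that path 24 weeks.
The critical path is still Protocol→Sites→Monitor; finish is now 24 weeks.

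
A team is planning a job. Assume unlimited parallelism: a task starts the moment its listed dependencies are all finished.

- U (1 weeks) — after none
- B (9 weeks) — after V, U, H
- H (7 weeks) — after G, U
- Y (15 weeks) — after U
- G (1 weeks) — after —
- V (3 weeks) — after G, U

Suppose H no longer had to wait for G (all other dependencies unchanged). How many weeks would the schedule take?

With the dependency in place, U→H→B = 1+7+9 = 17 sets the finish at 17 weeks.
Dropping G→H doesn't change H's earliest start (1); another predecessor still binds.
The longest chain is now U→H→B = 1+7+9 = 17, so the schedule takes 17 weeks.

17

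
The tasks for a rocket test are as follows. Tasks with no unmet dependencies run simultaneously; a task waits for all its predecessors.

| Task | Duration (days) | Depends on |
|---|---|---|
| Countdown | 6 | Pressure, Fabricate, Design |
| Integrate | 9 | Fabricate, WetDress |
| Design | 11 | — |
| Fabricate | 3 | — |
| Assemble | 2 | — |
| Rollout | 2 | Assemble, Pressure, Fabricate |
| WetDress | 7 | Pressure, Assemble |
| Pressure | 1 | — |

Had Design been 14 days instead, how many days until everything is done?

Actual critical path: Assemble→WetDress→Integrate = 2+7+9 = 18 ⇒ 18 days.
The longest path through Design is only 17 days, so Design has float 1.
Now Design→Countdown = 14+6 = 20 is longest, so the finish becomes 20 days.

20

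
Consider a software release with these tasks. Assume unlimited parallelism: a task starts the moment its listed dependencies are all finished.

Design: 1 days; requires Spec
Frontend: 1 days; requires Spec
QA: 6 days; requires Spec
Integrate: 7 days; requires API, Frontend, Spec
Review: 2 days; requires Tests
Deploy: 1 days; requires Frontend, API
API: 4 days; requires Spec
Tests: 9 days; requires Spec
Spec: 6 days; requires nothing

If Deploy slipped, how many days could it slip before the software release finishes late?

Critical path: Spec→API→Integrate = 6+4+7 = 17, so the finish is 17 days.
Longest path through Deploy: 11 days (earliest finish 11, latest finish 17).
So Deploy can slip 17 − 11 = 6 days.

6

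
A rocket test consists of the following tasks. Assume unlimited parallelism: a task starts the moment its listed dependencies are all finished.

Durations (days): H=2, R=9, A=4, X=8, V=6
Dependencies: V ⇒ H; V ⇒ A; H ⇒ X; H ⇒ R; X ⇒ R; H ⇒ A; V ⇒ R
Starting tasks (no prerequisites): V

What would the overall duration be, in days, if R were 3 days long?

19

Baseline: V→H→X→R = 6+2+8+9 = 25 → 25 days.
Since R is critical, the -6 change carries straight to that chain (now 19 days).
No other chain overtakes it, so the finish is 19 days.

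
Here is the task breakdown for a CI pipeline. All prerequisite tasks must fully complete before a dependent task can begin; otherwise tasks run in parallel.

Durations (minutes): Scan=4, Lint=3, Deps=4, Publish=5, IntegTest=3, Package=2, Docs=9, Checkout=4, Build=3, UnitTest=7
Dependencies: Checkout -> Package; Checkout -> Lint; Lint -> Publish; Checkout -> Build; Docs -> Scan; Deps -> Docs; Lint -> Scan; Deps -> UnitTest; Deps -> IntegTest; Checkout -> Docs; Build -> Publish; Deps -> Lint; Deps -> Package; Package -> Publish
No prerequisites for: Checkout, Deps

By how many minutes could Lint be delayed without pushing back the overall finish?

5

Critical path: Checkout→Docs→Scan = 4+9+4 = 17, so the finish is 17 minutes.
Lint finishes as early as 7 and must finish by 12.
So Lint can slip 12 − 7 = 5 minutes.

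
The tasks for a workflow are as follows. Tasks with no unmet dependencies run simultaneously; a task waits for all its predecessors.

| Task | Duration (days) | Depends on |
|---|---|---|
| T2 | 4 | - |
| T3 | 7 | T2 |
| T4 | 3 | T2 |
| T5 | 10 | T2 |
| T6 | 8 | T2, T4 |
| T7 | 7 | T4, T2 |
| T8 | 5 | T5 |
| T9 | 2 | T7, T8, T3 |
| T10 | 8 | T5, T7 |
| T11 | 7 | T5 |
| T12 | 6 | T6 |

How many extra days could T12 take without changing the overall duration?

1

T2→T4→T7→T10 = 4+3+7+8 = 22 sets the makespan at 22 days.
Longest path through T12: 21 days (earliest finish 21, latest finish 22).
So T12 can slip 22 − 21 = 1 day.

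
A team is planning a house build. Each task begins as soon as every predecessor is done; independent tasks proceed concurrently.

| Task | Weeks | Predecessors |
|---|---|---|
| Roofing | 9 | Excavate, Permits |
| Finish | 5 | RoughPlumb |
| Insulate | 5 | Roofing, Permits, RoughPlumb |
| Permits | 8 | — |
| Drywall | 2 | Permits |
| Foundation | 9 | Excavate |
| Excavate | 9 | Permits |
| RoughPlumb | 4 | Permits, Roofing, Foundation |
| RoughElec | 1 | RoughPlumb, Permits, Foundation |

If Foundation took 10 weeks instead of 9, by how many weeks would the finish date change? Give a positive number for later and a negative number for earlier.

Baseline: Permits→Excavate→Foundation→RoughPlumb→Insulate = 8+9+9+4+5 = 35 → 35 weeks.
Since Foundation is critical, the +1 change carries straight to that chain (now 36 weeks).
The critical path is still Permits→Excavate→Foundation→RoughPlumb→Insulate; finish is now 36 weeks.
Change in finish: 36 − 35 = +1 weeks.

1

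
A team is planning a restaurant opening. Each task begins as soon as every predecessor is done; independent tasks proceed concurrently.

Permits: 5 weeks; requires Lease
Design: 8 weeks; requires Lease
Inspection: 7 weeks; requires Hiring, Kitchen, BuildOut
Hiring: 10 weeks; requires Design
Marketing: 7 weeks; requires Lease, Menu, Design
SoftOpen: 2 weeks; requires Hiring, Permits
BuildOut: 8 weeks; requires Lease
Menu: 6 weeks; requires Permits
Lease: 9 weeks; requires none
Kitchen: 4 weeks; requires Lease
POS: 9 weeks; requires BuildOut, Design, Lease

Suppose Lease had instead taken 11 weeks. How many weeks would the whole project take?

36

Actual critical path: Lease→Design→Hiring→Inspection = 9+8+10+7 = 34 ⇒ 34 weeks.
Lease lies on that path, so at 11 weeks the path becomes 36 weeks.
No other chain overtakes it, so the finish is 36 weeks.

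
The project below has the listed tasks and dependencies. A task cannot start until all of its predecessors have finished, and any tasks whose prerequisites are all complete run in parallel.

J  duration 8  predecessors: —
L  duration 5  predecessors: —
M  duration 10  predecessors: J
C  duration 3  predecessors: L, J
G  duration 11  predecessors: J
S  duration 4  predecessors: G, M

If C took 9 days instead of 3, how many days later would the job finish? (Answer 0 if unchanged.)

Actual critical path: J→G→S = 8+11+4 = 23 ⇒ 23 days.
C has 12 days of float (longest path through it is 11).
The critical path is still J→G→S; finish is now 23 days.
Change in finish: 23 − 23 = +0 days.

0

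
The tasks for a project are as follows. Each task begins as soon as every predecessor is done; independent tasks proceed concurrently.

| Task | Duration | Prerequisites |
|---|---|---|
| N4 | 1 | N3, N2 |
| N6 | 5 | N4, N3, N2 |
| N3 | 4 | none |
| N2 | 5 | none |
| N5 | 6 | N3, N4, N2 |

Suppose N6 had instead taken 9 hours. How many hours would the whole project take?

The binding path is N2→N4→N5 = 5+1+6 = 12; finish at 12 hours.
N6 is off the critical path — its longest chain is 11 hours, giving 1 of slack.
New critical path: N2→N4→N6 = 5+1+9 = 15 ⇒ 15 hours.

15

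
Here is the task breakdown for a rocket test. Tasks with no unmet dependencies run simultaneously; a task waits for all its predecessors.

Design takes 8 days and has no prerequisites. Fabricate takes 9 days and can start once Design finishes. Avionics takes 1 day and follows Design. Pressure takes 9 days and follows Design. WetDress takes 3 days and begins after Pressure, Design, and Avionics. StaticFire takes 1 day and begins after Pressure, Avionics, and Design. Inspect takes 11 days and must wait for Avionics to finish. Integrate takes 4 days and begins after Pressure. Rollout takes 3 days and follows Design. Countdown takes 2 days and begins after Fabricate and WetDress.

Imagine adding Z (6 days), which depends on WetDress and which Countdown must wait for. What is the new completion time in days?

28

Originally the schedule takes 22 days.
With Z inserted, Countdown now waits for max(Fabricate, WetDress, Z).
New critical path: Design→Pressure→WetDress→Z→Countdown = 8+9+3+6+2 = 28 ⇒ 28 days.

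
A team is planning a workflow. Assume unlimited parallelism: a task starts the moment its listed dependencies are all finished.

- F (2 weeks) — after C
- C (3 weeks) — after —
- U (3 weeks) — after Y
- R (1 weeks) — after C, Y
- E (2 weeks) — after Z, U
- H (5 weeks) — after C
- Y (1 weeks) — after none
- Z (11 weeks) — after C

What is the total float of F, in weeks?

The longest chain is C→Z→E = 3+11+2 = 16; overall finish 16 weeks.
Longest path through F: 5 weeks (earliest finish 5, latest finish 16).
Float = 16 − 5 = 11.

11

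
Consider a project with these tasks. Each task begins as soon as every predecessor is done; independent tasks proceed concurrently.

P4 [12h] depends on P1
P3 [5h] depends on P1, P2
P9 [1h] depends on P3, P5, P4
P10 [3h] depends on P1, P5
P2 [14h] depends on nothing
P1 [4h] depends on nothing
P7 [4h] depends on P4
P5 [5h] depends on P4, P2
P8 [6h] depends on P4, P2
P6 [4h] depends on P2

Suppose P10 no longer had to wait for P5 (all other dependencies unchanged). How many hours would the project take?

22

Before: longest chain P1→P4→P5→P10 = 4+12+5+3 = 24, finish 24.
Without P5→P10, P10's earliest start moves from 21 to 4.
The longest chain is now P1→P4→P5→P9 = 4+12+5+1 = 22, so the project takes 22 hours.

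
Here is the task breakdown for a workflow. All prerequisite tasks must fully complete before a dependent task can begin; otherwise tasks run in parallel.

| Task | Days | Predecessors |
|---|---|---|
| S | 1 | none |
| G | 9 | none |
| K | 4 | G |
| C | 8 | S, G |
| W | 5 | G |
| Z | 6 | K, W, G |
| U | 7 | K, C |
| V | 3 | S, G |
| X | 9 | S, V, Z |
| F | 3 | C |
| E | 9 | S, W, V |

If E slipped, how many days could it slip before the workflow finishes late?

Critical path: G→W→Z→X = 9+5+6+9 = 29, so the finish is 29 days.
The longest chain containing E totals 23 days.
Float = 29 − 23 = 6.

6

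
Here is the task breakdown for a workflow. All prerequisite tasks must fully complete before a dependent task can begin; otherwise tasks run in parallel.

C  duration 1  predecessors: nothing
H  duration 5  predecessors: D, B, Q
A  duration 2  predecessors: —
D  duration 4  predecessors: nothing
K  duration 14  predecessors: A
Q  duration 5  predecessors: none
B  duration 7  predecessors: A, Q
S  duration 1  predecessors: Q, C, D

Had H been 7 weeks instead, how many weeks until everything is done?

19

Actual critical path: Q→B→H = 5+7+5 = 17 ⇒ 17 weeks.
Since H is critical, the +2 change carries straight to that chain (now 19 weeks).
No other chain overtakes it, so the finish is 19 weeks.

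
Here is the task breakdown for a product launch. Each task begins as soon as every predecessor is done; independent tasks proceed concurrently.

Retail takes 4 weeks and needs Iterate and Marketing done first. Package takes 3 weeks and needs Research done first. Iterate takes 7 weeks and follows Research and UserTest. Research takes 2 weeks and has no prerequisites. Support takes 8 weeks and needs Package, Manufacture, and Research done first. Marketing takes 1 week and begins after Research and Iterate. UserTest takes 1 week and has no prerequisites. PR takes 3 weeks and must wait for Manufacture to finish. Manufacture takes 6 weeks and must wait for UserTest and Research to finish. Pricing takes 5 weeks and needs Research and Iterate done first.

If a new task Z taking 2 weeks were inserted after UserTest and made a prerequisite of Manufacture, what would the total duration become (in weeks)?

17

Originally the job takes 16 weeks.
With Z inserted, Manufacture now waits for max(UserTest, Research, Z).
New critical path: UserTest→Z→Manufacture→Support = 1+2+6+8 = 17 ⇒ 17 weeks.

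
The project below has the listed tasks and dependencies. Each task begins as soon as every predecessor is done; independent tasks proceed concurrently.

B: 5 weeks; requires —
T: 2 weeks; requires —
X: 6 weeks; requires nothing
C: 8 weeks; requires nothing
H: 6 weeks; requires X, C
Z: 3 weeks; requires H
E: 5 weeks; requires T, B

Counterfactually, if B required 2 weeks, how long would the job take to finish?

17

The binding path is C→H→Z = 8+6+3 = 17; finish at 17 weeks.
B is off the critical path — its longest chain is 10 weeks, giving 7 of slack.
The critical path is still C→H→Z; finish is now 17 weeks.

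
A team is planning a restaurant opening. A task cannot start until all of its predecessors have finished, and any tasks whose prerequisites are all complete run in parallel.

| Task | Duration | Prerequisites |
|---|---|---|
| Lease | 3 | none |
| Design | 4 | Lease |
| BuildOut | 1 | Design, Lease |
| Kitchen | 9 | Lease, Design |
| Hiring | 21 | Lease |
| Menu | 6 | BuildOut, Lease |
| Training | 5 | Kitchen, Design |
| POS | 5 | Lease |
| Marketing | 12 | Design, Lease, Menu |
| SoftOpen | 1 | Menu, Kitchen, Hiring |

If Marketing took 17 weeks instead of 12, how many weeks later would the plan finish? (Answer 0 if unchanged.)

As given, the longest chain is Lease→Design→BuildOut→Menu→Marketing = 3+4+1+6+12 = 26, so the finish is 26 weeks.
Marketing lies on that path, so at 17 weeks the path becomes 31 weeks.
No other chain overtakes it, so the finish is 31 weeks.
Change in finish: 31 − 26 = +5 weeks.

5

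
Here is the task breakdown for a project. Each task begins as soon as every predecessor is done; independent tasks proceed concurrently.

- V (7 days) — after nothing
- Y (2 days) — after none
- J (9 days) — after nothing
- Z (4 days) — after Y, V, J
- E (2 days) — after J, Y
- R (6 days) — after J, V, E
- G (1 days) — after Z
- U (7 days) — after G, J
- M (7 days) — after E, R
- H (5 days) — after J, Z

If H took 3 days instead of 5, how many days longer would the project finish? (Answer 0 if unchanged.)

0

The binding path is J→E→R→M = 9+2+6+7 = 24; finish at 24 days.
H has 6 days of float (longest path through it is 18).
That remains the longest chain; total 24 days.
Change in finish: 24 − 24 = +0 days.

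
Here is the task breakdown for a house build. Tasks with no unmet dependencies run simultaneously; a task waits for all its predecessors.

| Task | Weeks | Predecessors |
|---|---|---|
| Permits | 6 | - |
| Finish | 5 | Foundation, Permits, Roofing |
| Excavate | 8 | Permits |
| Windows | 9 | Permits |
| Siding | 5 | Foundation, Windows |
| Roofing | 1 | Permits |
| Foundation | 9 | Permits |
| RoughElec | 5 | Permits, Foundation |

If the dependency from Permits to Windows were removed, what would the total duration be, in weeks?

Before: longest chain Permits→Foundation→RoughElec = 6+9+5 = 20, finish 20.
Without Permits→Windows, Windows's earliest start moves from 6 to 0.
The longest chain is now Permits→Foundation→RoughElec = 6+9+5 = 20, so the job takes 20 weeks.

20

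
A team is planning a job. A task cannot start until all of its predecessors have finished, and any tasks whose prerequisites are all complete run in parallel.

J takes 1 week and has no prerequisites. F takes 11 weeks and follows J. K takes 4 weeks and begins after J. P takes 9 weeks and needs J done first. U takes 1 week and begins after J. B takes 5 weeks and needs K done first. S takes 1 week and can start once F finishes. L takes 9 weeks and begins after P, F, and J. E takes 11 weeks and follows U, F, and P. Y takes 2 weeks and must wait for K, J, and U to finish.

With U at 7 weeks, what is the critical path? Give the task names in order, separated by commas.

J, F, E

The binding path is J→F→E = 1+11+11 = 23; finish at 23 weeks.
U is off the critical path — its longest chain is 13 weeks, giving 10 of slack.
The critical path is still J→F→E; finish is now 23 weeks.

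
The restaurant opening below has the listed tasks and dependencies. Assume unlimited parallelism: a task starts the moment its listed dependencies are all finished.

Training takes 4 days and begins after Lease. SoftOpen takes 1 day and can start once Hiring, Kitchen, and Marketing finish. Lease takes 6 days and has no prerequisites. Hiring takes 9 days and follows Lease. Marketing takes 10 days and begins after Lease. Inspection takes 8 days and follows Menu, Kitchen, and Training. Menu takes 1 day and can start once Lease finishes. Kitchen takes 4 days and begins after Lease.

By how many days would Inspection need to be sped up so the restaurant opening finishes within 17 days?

1

Current finish: 18 days; target: 17.
Inspection is on every critical path, so each day cut from Inspection cuts the finish by one (this holds down to a finish of 17).
Need 18 − 17 = 1 day off Inspection → Inspection becomes 7 days, finish becomes 17.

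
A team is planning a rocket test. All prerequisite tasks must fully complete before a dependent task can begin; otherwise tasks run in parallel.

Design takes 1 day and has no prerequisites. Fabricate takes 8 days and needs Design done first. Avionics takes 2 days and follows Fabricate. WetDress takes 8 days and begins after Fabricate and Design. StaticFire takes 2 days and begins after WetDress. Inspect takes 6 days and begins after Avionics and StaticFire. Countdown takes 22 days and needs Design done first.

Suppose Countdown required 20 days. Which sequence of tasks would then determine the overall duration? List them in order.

Baseline: Design→Fabricate→WetDress→StaticFire→Inspect = 1+8+8+2+6 = 25 → 25 days.
The longest path through Countdown is only 23 days, so Countdown has float 2.
No other chain overtakes it, so the finish is 25 days.

Design, Fabricate, WetDress, StaticFire, Inspect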